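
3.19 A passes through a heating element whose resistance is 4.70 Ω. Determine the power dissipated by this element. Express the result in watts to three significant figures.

The current through and the resistance of the element are both given; use P = I²R.
P = (3.190 A)² × 4.70 Ω = 47.83 W

47.8 W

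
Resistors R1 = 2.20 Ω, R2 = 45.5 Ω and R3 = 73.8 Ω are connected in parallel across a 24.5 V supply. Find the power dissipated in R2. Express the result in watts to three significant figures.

13.2 W

Parallel branches share the same voltage; P = V²/R gives the branch power in one step.
P_R2 = V² / R2 = (24.5)² / 45.5 Ω = 13.19 W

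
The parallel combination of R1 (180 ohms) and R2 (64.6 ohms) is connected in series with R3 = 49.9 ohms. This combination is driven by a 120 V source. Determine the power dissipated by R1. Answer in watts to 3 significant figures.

First find R_p for the parallel pair, then treat R_p + R3 as a series loop.
R_p = (180×64.6)/(180+64.6) = 47.54 Ω
R_total = R_p + 49.9 = 47.54 + 49.9 = 97.44 Ω
I = V / R_total = 120 / 97.44 = 1.232 A
Voltage across the parallel pair: V_p = I × R_p = 1.232 × 47.54 = 58.55 V
R1 has V_p across it, so P = V_p²/R1.
P_R1 = (58.55)² / 180 = 19.04 W

19.0 W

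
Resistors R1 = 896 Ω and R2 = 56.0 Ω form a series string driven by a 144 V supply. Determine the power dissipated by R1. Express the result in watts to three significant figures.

Every series element carries the same I. Get I from the total resistance, then P = I² × R1.
R_total = 896 + 56.0 = 952.0 Ω
I = V / R_total = 144 / 952.0 = 0.1513 A
P_R1 = I² × R1 = (0.1513)² × 896 = 20.50 W

20.5 W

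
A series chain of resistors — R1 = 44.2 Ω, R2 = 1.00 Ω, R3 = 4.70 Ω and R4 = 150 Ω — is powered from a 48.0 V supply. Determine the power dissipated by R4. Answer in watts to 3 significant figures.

8.65 W

Since the resistors are in series they all carry the loop current I = V/R_total; the power in any one is I²R.
R_total = 44.2 + 1.00 + 4.70 + 150 = 199.9 Ω
I = V / R_total = 48.0 / 199.9 = 0.2401 A
P_R4 = I² × R4 = (0.2401)² × 150 = 8.649 W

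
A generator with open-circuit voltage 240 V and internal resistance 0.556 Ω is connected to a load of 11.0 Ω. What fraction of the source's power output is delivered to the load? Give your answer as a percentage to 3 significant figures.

95.2 %

The source delivers εI, of which I²R reaches the load and I²r is lost; since I is common, η = R/(R+r).
η = R / (R + r) = 11.0 / (11.0 + 0.556) = 0.9519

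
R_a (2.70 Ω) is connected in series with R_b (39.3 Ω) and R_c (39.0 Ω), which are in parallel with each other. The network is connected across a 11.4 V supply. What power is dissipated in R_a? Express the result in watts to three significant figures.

0.707 W

Reduce the parallel pair to R_p first; the network is then a simple series string.
R_p = (39.3×39.0)/(39.3+39.0) = 19.57 Ω
R_total = 2.70 + 19.57 = 22.27 Ω
I = V / R_total = 11.4 / 22.27 = 0.5118 A
R_a is in the main series path, so its power is I²R_a.
P_R_a = (0.5118)² × 2.70 = 0.7072 W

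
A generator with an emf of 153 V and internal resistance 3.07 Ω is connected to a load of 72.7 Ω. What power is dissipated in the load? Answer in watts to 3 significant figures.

296 W

Load and internal resistance form a series loop — compute the loop current, then the load power via I²R.
I = ε / (r + R) = 153 / (3.07 + 72.7) = 2.019 A
P_load = I² R = (2.019)² × 72.7 = 296.4 W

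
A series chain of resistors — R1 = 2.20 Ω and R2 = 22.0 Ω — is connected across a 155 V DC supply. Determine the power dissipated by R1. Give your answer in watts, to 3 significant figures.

Every series element carries the same I. Get I from the total resistance, then P = I² × R1.
R_total = 2.20 + 22.0 = 24.20 Ω
I = V / R_total = 155 / 24.20 = 6.405 A
P_R1 = I² × R1 = (6.405)² × 2.20 = 90.25 W

90.3 W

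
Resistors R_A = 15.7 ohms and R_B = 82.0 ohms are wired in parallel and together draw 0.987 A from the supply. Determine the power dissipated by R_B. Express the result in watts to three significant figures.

The branches share the same voltage, but only the total current is given — find V from the equivalent resistance first.
1/R_eq = 1/15.7 + 1/82.0 ⇒ R_eq = 13.18 Ω
V = I_total × R_eq = 0.9870 × 13.18 = 13.01 V
P_R_B = V² / R_B = (13.01)² / 82.0 = 2.063 W

2.06 W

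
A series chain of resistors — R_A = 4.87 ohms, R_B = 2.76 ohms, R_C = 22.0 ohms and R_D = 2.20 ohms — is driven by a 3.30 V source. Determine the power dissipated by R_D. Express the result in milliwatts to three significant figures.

Series elements share the same current, so find I first, then use P = I²R.
R_total = 4.87 + 2.76 + 22.0 + 2.20 = 31.83 Ω
I = V / R_total = 3.30 / 31.83 = 0.1037 A
P_R_D = I² × R_D = (0.1037)² × 2.20 = 0.02365 W

23.6 mW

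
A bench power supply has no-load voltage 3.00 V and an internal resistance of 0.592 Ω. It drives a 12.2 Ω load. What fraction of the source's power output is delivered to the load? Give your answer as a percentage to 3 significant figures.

Efficiency is P_load / P_total. With a series r and R sharing the same I, P = I²R for each, so η = R/(R+r).
η = R / (R + r) = 12.2 / (12.2 + 0.592) = 0.9537

95.4 %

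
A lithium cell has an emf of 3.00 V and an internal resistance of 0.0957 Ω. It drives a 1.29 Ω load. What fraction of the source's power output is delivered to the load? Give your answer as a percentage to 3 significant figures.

η = P_load/(P_load+P_int) = I²R/(I²R+I²r) = R/(R+r) — the I² cancels for series elements.
η = R / (R + r) = 1.29 / (1.29 + 0.0957) = 0.9309

93.1 %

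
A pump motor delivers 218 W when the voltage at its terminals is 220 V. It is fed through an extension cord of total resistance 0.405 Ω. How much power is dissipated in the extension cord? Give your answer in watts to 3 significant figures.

The extension cord is a series resistance carrying the load current; its dissipation is I²R_line.
I = P / V = 218 / 220 = 0.9909 A through the extension cord.
P_line = I² R_line = (0.9909)² × 0.405 = 0.3977 W

0.398 W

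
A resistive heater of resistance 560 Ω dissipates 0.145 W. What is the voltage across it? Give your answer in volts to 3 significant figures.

From P = V I = I²R = V²/R, with the two given quantities we get V = √(P R).
V = √(0.145 × 560) = 9.011 V

9.01 V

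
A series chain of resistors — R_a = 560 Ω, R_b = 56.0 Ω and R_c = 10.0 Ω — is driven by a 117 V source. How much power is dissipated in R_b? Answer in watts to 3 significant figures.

Every series element carries the same I. Get I from the total resistance, then P = I² × R_b.
R_total = 560 + 56.0 + 10.0 = 626.0 Ω
I = V / R_total = 117 / 626.0 = 0.1869 A
P_R_b = I² × R_b = (0.1869)² × 56.0 = 1.956 W

1.96 W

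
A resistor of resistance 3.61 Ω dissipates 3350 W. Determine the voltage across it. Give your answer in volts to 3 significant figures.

110 V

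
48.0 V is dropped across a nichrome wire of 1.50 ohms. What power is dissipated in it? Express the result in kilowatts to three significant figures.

1.54 kW

With V across and R both known, P = V²/R gives the dissipation directly.
P = (48.0 V)² / 1.50 Ω = 1536 W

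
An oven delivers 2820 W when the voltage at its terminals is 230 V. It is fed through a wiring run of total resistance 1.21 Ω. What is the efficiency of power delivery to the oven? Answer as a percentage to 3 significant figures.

93.9 %

I = P / V = 2820 / 230 = 12.26 A through the wiring run.
P_line = I² R_line = (12.26)² × 1.21 = 181.9 W
P_source = P_load + P_line = 2820 + 181.9 = 3002 W
η = P_load / P_source = 2820 / 3002 = 0.9394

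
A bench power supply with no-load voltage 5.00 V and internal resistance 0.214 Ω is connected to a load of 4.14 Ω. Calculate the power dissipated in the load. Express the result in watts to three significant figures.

The internal resistance and the load are in series, so the same I flows through both; get I from ε/(r+R), then I²R for the load.
I = ε / (r + R) = 5.00 / (0.214 + 4.14) = 1.148 A
P_load = I² R = (1.148)² × 4.14 = 5.460 W

5.46 W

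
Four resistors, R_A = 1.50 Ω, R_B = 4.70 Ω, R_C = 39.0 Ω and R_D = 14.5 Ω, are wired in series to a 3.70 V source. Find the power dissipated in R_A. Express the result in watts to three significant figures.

Every series element carries the same I. Get I from the total resistance, then P = I² × R_A.
R_total = 1.50 + 4.70 + 39.0 + 14.5 = 59.70 Ω
I = V / R_total = 3.70 / 59.70 = 0.06198 A
P_R_A = I² × R_A = (0.06198)² × 1.50 = 0.005762 W

0.00576 W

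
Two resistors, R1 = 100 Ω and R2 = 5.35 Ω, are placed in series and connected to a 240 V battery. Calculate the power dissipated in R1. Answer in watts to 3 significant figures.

519 W

Series elements share the same current, so find I first, then use P = I²R.
R_total = 100 + 5.35 = 105.3 Ω
I = V / R_total = 240 / 105.3 = 2.278 A
P_R1 = I² × R1 = (2.278)² × 100 = 519.0 W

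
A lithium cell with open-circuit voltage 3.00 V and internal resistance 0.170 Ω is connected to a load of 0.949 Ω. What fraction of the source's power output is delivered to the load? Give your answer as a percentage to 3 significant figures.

The source delivers εI, of which I²R reaches the load and I²r is lost; since I is common, η = R/(R+r).
η = R / (R + r) = 0.949 / (0.949 + 0.170) = 0.8481

84.8 %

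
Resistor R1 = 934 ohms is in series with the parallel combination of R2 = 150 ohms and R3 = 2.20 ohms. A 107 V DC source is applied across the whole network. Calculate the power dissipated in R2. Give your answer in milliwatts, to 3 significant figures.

First combine the parallel branches into one equivalent R_p, then R1 + R_p is a series pair.
R_p = (150×2.20)/(150+2.20) = 2.168 Ω
R_total = 934 + 2.168 = 936.2 Ω
I = V / R_total = 107 / 936.2 = 0.1143 A
Voltage across the parallel pair: V_p = I × R_p = 0.1143 × 2.168 = 0.2478 V
R2 is across V_p, so use P = V²/R for that branch.
P_R2 = (0.2478)² / 150 = 0.0004094 W

0.409 mW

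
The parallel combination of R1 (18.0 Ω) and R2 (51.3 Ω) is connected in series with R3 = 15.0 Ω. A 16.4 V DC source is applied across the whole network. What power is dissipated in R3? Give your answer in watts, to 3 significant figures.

Reduce the parallel combination to a single R_p; the circuit then becomes R_p in series with the remaining resistor.
R_p = (18.0×51.3)/(18.0+51.3) = 13.32 Ω
R_total = R_p + 15.0 = 13.32 + 15.0 = 28.32 Ω
I = V / R_total = 16.4 / 28.32 = 0.5790 A
R3 is the series element, so its power is I²R.
P_R3 = (0.5790)² × 15.0 = 5.029 W

5.03 W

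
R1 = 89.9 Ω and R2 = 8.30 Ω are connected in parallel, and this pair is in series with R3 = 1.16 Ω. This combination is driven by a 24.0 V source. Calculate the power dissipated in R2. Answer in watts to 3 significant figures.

Combine R1 and R2 into their parallel equivalent first, reducing the network to two series resistors.
R_p = (89.9×8.30)/(89.9+8.30) = 7.598 Ω
R_total = R_p + 1.16 = 7.598 + 1.16 = 8.758 Ω
I = V / R_total = 24.0 / 8.758 = 2.740 A
Voltage across the parallel pair: V_p = I × R_p = 2.740 × 7.598 = 20.82 V
R2 sits across V_p; its power is V_p²/R.
P_R2 = (20.82)² / 8.30 = 52.23 W

52.2 W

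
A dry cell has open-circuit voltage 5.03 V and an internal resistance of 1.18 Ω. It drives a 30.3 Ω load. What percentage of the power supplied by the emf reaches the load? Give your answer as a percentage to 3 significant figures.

96.3 %

Both r and R carry the same current, so the power split is just the resistance split: η = R/(R+r).
η = R / (R + r) = 30.3 / (30.3 + 1.18) = 0.9625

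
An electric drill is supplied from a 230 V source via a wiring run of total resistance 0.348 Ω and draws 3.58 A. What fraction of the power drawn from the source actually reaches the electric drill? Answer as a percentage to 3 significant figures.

99.5 %

The wiring run carries the full 3.58 A.
P_line = I² R_line = (3.580)² × 0.348 = 4.460 W
P_source = V I = 230 × 3.580 = 823.4 W; P_load = 818.9 W
η = P_load / P_source = 818.9 / 823.4 = 0.9946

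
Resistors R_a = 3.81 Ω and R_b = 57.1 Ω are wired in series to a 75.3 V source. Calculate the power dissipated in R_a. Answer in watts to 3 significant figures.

Since the resistors are in series they all carry the loop current I = V/R_total; the power in any one is I²R.
R_total = 3.81 + 57.1 = 60.91 Ω
I = V / R_total = 75.3 / 60.91 = 1.236 A
P_R_a = I² × R_a = (1.236)² × 3.81 = 5.823 W

5.82 W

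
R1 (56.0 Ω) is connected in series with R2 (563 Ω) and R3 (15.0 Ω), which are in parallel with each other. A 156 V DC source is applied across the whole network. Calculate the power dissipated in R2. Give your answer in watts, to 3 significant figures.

Reduce the parallel pair to R_p first; the network is then a simple series string.
R_p = (563×15.0)/(563+15.0) = 14.61 Ω
R_total = 56.0 + 14.61 = 70.61 Ω
I = V / R_total = 156 / 70.61 = 2.209 A
Voltage across the parallel pair: V_p = I × R_p = 2.209 × 14.61 = 32.28 V
R2 is across V_p, so use P = V²/R for that branch.
P_R2 = (32.28)² / 563 = 1.851 W

1.85 W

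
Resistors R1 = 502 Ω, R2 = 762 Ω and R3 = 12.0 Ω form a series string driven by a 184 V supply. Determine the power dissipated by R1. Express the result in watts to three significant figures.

In a series string the same current flows through every resistor — find that current, then P = I²R for the one we want.
R_total = 502 + 762 + 12.0 = 1276 Ω
I = V / R_total = 184 / 1276 = 0.1442 A
P_R1 = I² × R1 = (0.1442)² × 502 = 10.44 W

10.4 W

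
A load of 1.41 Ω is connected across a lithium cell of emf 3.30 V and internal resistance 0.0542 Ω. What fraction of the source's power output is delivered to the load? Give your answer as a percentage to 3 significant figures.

96.3 %

The source delivers εI, of which I²R reaches the load and I²r is lost; since I is common, η = R/(R+r).
η = R / (R + r) = 1.41 / (1.41 + 0.0542) = 0.9630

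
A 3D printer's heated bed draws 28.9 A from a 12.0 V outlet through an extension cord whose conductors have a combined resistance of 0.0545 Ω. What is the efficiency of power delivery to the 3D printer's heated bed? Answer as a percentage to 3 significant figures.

The extension cord carries the full 28.9 A.
P_line = I² R_line = (28.90)² × 0.0545 = 45.52 W
P_source = V I = 12.0 × 28.90 = 346.8 W; P_load = 301.3 W
η = P_load / P_source = 301.3 / 346.8 = 0.8687

86.9 %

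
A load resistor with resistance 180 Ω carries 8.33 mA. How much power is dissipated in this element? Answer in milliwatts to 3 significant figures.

The current through and the resistance of the element are both given; use P = I²R.
P = (0.008330 A)² × 180 Ω = 0.01249 W

12.5 mW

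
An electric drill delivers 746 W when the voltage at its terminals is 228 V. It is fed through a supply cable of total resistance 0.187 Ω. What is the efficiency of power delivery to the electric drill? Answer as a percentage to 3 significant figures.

99.7 %

I = P / V = 746 / 228 = 3.272 A through the supply cable.
P_line = I² R_line = (3.272)² × 0.187 = 2.002 W
P_source = P_load + P_line = 746.0 + 2.002 = 748.0 W
η = P_load / P_source = 746.0 / 748.0 = 0.9973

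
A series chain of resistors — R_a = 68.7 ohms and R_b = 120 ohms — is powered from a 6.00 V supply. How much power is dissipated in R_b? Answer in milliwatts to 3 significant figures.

121 mW

Every series element carries the same I. Get I from the total resistance, then P = I² × R_b.
R_total = 68.7 + 120 = 188.7 Ω
I = V / R_total = 6.00 / 188.7 = 0.03180 A
P_R_b = I² × R_b = (0.03180)² × 120 = 0.1213 W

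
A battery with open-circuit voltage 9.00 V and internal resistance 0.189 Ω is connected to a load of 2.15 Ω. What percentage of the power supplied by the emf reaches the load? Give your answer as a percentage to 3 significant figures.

Both r and R carry the same current, so the power split is just the resistance split: η = R/(R+r).
η = R / (R + r) = 2.15 / (2.15 + 0.189) = 0.9192

91.9 %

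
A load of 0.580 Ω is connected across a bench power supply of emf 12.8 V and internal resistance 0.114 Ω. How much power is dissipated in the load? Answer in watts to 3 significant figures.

197 W

Find the circuit current first, then P = I²R for the load (series elements share I).
I = ε / (r + R) = 12.8 / (0.114 + 0.580) = 18.44 A
P_load = I² R = (18.44)² × 0.580 = 197.3 W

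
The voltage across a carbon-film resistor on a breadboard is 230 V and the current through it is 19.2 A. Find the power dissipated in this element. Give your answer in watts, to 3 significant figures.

4420 W

Since both terminal voltage and current are stated, P = V I gives the power in one step.
P = 230 V × 19.20 A = 4416 W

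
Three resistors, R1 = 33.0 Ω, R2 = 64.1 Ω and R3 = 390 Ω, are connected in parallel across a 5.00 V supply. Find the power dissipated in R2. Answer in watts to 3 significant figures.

0.390 W

The supply voltage appears across each parallel branch — just use P = V²/R2.
P_R2 = V² / R2 = (5.00)² / 64.1 Ω = 0.3900 W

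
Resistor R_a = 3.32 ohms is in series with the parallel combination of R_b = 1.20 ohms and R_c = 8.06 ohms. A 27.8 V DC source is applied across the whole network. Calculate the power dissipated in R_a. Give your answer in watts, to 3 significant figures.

135 W

First combine the parallel branches into one equivalent R_p, then R_a + R_p is a series pair.
R_p = (1.20×8.06)/(1.20+8.06) = 1.044 Ω
R_total = 3.32 + 1.044 = 4.364 Ω
I = V / R_total = 27.8 / 4.364 = 6.370 A
R_a carries the full series current, so P = I²R.
P_R_a = (6.370)² × 3.32 = 134.7 W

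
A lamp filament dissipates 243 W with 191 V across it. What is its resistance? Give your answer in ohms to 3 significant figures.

150 Ω

From P = V I = I²R = V²/R, with the two given quantities we get R = V² / P.
R = (191)² / 243 = 150.1 Ω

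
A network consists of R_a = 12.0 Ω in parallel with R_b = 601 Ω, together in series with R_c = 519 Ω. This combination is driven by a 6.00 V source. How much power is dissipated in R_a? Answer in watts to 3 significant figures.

Reduce the parallel combination to a single R_p; the circuit then becomes R_p in series with the remaining resistor.
R_p = (12.0×601)/(12.0+601) = 11.77 Ω
R_total = R_p + 519 = 11.77 + 519 = 530.8 Ω
I = V / R_total = 6.00 / 530.8 = 0.01130 A
Voltage across the parallel pair: V_p = I × R_p = 0.01130 × 11.77 = 0.1330 V
Use P = V²/R for R_a with V = V_p.
P_R_a = (0.1330)² / 12.0 = 0.001474 W

0.00147 W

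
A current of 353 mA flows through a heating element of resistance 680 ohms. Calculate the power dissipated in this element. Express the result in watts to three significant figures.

84.7 W

The current through and the resistance of the element are both given; use P = I²R.
P = (0.3530 A)² × 680 Ω = 84.73 W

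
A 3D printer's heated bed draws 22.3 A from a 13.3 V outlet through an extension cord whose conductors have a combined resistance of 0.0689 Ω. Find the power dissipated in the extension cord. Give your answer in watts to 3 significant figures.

Line loss is just I²R for the cable — we know both I and R_line directly.
The extension cord carries the full 22.3 A.
P_line = I² R_line = (22.30)² × 0.0689 = 34.26 W

34.3 W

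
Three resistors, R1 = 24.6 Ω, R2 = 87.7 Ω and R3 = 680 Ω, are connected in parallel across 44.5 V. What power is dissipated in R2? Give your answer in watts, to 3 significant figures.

Parallel branches share the same voltage; P = V²/R gives the branch power in one step.
P_R2 = V² / R2 = (44.5)² / 87.7 Ω = 22.58 W

22.6 W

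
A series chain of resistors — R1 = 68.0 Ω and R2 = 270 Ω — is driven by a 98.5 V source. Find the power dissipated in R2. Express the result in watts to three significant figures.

Every series element carries the same I. Get I from the total resistance, then P = I² × R2.
R_total = 68.0 + 270 = 338.0 Ω
I = V / R_total = 98.5 / 338.0 = 0.2914 A
P_R2 = I² × R2 = (0.2914)² × 270 = 22.93 W

22.9 W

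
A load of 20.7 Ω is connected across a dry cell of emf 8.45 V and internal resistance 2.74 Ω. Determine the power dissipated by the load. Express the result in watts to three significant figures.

2.69 W

With r and R in series, I = ε/(r+R); the load dissipates I²R.
I = ε / (r + R) = 8.45 / (2.74 + 20.7) = 0.3605 A
P_load = I² R = (0.3605)² × 20.7 = 2.690 W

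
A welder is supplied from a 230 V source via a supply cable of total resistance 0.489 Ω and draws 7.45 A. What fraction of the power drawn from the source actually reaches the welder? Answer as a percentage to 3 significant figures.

98.4 %

The supply cable carries the full 7.45 A.
P_line = I² R_line = (7.450)² × 0.489 = 27.14 W
P_source = V I = 230 × 7.450 = 1714 W; P_load = 1686 W
η = P_load / P_source = 1686 / 1714 = 0.9842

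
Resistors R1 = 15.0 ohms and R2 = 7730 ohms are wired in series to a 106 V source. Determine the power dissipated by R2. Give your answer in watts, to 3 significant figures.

1.45 W

Every series element carries the same I. Get I from the total resistance, then P = I² × R2.
R_total = 15.0 + 7730 = 7745 Ω
I = V / R_total = 106 / 7745 = 0.01369 A
P_R2 = I² × R2 = (0.01369)² × 7730 = 1.448 W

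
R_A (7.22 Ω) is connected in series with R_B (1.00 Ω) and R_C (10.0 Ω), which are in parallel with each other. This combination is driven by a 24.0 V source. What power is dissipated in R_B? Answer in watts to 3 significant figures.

Collapse R_B‖R_C to a single equivalent, reducing the network to two series elements.
R_p = (1.00×10.0)/(1.00+10.0) = 0.9091 Ω
R_total = 7.22 + 0.9091 = 8.129 Ω
I = V / R_total = 24.0 / 8.129 = 2.952 A
Voltage across the parallel pair: V_p = I × R_p = 2.952 × 0.9091 = 2.684 V
R_B sees V_p directly, so P = V_p² / R_B.
P_R_B = (2.684)² / 1.00 = 7.204 W

7.20 W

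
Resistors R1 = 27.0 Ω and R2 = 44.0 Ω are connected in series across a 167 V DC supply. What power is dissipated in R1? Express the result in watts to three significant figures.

149 W

The current is common to all series resistors; compute it, then apply P = I²R for the target.
R_total = 27.0 + 44.0 = 71.00 Ω
I = V / R_total = 167 / 71.00 = 2.352 A
P_R1 = I² × R1 = (2.352)² × 27.0 = 149.4 W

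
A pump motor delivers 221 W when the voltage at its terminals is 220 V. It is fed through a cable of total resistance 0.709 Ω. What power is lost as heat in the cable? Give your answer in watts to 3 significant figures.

The cable is a series resistance carrying the load current; its dissipation is I²R_line.
I = P / V = 221 / 220 = 1.005 A through the cable.
P_line = I² R_line = (1.005)² × 0.709 = 0.7155 W

0.715 W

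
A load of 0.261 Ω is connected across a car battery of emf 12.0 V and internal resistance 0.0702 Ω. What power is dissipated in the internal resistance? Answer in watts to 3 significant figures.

The source's internal resistance is just another series element carrying I; its dissipation is I²r.
I = ε / (r + R) = 12.0 / (0.0702 + 0.261) = 36.23 A
P_int = I² r = (36.23)² × 0.0702 = 92.16 W

92.2 W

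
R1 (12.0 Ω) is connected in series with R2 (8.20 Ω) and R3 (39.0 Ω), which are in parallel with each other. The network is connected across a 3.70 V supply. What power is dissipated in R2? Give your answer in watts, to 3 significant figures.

First combine the parallel branches into one equivalent R_p, then R1 + R_p is a series pair.
R_p = (8.20×39.0)/(8.20+39.0) = 6.775 Ω
R_total = 12.0 + 6.775 = 18.78 Ω
I = V / R_total = 3.70 / 18.78 = 0.1971 A
Voltage across the parallel pair: V_p = I × R_p = 0.1971 × 6.775 = 1.335 V
With V_p across R2, its power is V_p²/R2.
P_R2 = (1.335)² / 8.20 = 0.2174 W

0.217 W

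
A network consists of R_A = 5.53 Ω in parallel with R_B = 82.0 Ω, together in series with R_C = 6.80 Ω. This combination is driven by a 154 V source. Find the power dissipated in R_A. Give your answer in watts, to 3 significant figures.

Combine R_A and R_B into their parallel equivalent first, reducing the network to two series resistors.
R_p = (5.53×82.0)/(5.53+82.0) = 5.181 Ω
R_total = R_p + 6.80 = 5.181 + 6.80 = 11.98 Ω
I = V / R_total = 154 / 11.98 = 12.85 A
Voltage across the parallel pair: V_p = I × R_p = 12.85 × 5.181 = 66.59 V
R_A sits across V_p; its power is V_p²/R.
P_R_A = (66.59)² / 5.53 = 801.9 W

802 W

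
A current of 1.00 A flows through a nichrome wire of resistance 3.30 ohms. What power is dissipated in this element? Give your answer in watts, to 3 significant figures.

3.30 W

Knowing I and R, the power is just I²R — no need to find V first.
P = (1.000 A)² × 3.30 Ω = 3.300 W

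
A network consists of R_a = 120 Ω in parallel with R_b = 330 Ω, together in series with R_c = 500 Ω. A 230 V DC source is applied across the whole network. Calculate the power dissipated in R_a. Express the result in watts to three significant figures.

Collapse the R_a‖R_b pair into one equivalent R_p; then R_p and R_c form a series string.
R_p = (120×330)/(120+330) = 88.00 Ω
R_total = R_p + 500 = 88.00 + 500 = 588.0 Ω
I = V / R_total = 230 / 588.0 = 0.3912 A
Voltage across the parallel pair: V_p = I × R_p = 0.3912 × 88.00 = 34.42 V
Use P = V²/R for R_a with V = V_p.
P_R_a = (34.42)² / 120 = 9.874 W

9.87 W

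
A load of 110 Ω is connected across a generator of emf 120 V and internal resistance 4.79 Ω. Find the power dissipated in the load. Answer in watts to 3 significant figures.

120 W

The internal resistance and the load are in series, so the same I flows through both; get I from ε/(r+R), then I²R for the load.
I = ε / (r + R) = 120 / (4.79 + 110) = 1.045 A
P_load = I² R = (1.045)² × 110 = 120.2 W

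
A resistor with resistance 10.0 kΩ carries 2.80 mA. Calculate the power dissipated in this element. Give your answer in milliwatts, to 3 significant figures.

78.4 mW

With I and R stated, P = I²R applies in one step.
P = (0.002800 A)² × 10000 Ω = 0.07840 W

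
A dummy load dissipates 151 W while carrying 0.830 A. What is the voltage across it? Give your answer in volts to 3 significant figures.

Inverting the appropriate power form: V = P / I.
V = 151 / 0.8300 = 181.9 V

182 V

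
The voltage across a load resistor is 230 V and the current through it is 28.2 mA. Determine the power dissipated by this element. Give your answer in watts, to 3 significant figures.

Since both terminal voltage and current are stated, P = V I gives the power in one step.
P = 230 V × 0.02820 A = 6.486 W

6.49 W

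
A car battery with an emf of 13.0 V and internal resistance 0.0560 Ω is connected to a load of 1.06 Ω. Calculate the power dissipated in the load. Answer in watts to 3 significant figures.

Load and internal resistance form a series loop — compute the loop current, then the load power via I²R.
I = ε / (r + R) = 13.0 / (0.0560 + 1.06) = 11.65 A
P_load = I² R = (11.65)² × 1.06 = 143.8 W

144 W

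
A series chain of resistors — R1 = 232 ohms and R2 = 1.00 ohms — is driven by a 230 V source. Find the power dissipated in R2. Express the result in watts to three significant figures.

Every series element carries the same I. Get I from the total resistance, then P = I² × R2.
R_total = 232 + 1.00 = 233.0 Ω
I = V / R_total = 230 / 233.0 = 0.9871 A
P_R2 = I² × R2 = (0.9871)² × 1.00 = 0.9744 W

0.974 W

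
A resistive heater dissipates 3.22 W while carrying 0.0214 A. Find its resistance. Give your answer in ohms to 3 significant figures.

Rearranging the power relation for the two known quantities gives R = P / I².
R = 3.22 / (0.02140)² = 7031 Ω

7030 Ω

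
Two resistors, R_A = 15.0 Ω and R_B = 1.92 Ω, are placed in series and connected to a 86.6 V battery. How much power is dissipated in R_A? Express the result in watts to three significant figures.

In a series string the same current flows through every resistor — find that current, then P = I²R for the one we want.
R_total = 15.0 + 1.92 = 16.92 Ω
I = V / R_total = 86.6 / 16.92 = 5.118 A
P_R_A = I² × R_A = (5.118)² × 15.0 = 392.9 W

393 W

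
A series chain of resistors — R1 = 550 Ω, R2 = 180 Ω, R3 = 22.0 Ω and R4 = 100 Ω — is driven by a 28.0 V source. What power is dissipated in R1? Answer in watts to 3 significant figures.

Since the resistors are in series they all carry the loop current I = V/R_total; the power in any one is I²R.
R_total = 550 + 180 + 22.0 + 100 = 852.0 Ω
I = V / R_total = 28.0 / 852.0 = 0.03286 A
P_R1 = I² × R1 = (0.03286)² × 550 = 0.5940 W

0.594 W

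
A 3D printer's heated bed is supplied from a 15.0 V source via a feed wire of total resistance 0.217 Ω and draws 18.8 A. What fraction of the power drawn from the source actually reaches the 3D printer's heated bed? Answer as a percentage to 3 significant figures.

The feed wire carries the full 18.8 A.
P_line = I² R_line = (18.80)² × 0.217 = 76.70 W
P_source = V I = 15.0 × 18.80 = 282.0 W; P_load = 205.3 W
η = P_load / P_source = 205.3 / 282.0 = 0.7280

72.8 %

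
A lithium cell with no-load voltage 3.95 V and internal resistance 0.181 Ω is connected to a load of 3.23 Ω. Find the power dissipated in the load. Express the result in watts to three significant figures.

4.33 W

With r and R in series, I = ε/(r+R); the load dissipates I²R.
I = ε / (r + R) = 3.95 / (0.181 + 3.23) = 1.158 A
P_load = I² R = (1.158)² × 3.23 = 4.331 W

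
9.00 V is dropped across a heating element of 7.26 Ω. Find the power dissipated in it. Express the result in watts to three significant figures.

11.2 W

Voltage and resistance are given, so P = V²/R is the one-step route.
P = (9.00 V)² / 7.26 Ω = 11.16 W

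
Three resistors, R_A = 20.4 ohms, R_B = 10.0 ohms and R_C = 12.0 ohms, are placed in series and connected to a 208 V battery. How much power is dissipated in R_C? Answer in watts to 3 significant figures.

289 W

Since the resistors are in series they all carry the loop current I = V/R_total; the power in any one is I²R.
R_total = 20.4 + 10.0 + 12.0 = 42.40 Ω
I = V / R_total = 208 / 42.40 = 4.906 A
P_R_C = I² × R_C = (4.906)² × 12.0 = 288.8 W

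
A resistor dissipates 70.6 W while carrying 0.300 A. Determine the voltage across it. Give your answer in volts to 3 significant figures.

The two known quantities fix the third via V = P / I.
V = 70.6 / 0.3000 = 235.3 V

235 V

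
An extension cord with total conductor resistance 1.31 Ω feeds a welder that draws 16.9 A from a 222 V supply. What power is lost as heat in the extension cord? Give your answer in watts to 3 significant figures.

Line loss is just I²R for the cable — we know both I and R_line directly.
The extension cord carries the full 16.9 A.
P_line = I² R_line = (16.90)² × 1.31 = 374.1 W

374 W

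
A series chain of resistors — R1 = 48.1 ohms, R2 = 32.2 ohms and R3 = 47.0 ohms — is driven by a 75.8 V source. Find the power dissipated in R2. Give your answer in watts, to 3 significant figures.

Every series element carries the same I. Get I from the total resistance, then P = I² × R2.
R_total = 48.1 + 32.2 + 47.0 = 127.3 Ω
I = V / R_total = 75.8 / 127.3 = 0.5954 A
P_R2 = I² × R2 = (0.5954)² × 32.2 = 11.42 W

11.4 W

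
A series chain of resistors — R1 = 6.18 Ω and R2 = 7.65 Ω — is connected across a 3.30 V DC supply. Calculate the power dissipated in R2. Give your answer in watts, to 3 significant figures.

0.436 W

The current is common to all series resistors; compute it, then apply P = I²R for the target.
R_total = 6.18 + 7.65 = 13.83 Ω
I = V / R_total = 3.30 / 13.83 = 0.2386 A
P_R2 = I² × R2 = (0.2386)² × 7.65 = 0.4356 W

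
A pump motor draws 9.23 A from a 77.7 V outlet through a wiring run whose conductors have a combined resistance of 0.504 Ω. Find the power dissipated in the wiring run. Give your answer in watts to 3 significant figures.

42.9 W

The wiring run and load are in series, so the same current flows in both; the loss is I²R_line.
The wiring run carries the full 9.23 A.
P_line = I² R_line = (9.230)² × 0.504 = 42.94 W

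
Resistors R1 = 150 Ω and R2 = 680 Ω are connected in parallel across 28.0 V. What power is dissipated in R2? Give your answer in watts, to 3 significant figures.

1.15 W

Every branch has 28.0 V across it, so for R2 the power is simply V²/R.
P_R2 = V² / R2 = (28.0)² / 680 Ω = 1.153 W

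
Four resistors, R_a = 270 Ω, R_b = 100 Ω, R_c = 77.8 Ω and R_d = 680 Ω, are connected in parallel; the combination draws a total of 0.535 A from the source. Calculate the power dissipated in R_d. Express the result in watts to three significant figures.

0.536 W

Only the total current is stated, so first find the parallel equivalent to get the voltage across the combination.
1/R_eq = 1/270 + 1/100 + 1/77.8 + 1/680 ⇒ R_eq = 35.68 Ω
V = I_total × R_eq = 0.5350 × 35.68 = 19.09 V
P_R_d = V² / R_d = (19.09)² / 680 = 0.5358 W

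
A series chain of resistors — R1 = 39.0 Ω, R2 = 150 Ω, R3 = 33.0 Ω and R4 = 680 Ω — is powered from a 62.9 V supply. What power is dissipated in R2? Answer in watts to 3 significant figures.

In a series string the same current flows through every resistor — find that current, then P = I²R for the one we want.
R_total = 39.0 + 150 + 33.0 + 680 = 902.0 Ω
I = V / R_total = 62.9 / 902.0 = 0.06973 A
P_R2 = I² × R2 = (0.06973)² × 150 = 0.7294 W

0.729 W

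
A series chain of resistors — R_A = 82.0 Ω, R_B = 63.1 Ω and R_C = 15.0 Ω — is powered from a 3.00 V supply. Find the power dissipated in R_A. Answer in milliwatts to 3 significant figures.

Series elements share the same current, so find I first, then use P = I²R.
R_total = 82.0 + 63.1 + 15.0 = 160.1 Ω
I = V / R_total = 3.00 / 160.1 = 0.01874 A
P_R_A = I² × R_A = (0.01874)² × 82.0 = 0.02879 W

28.8 mW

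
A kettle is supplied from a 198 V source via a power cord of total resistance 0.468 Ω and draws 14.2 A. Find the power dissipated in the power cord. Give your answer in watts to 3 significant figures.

94.4 W

The power cord is a series resistance carrying the load current; its dissipation is I²R_line.
The power cord carries the full 14.2 A.
P_line = I² R_line = (14.20)² × 0.468 = 94.37 W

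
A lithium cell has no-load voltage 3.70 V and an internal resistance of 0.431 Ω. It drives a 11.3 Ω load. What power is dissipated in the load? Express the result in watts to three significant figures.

1.12 W

Load and internal resistance form a series loop — compute the loop current, then the load power via I²R.
I = ε / (r + R) = 3.70 / (0.431 + 11.3) = 0.3154 A
P_load = I² R = (0.3154)² × 11.3 = 1.124 W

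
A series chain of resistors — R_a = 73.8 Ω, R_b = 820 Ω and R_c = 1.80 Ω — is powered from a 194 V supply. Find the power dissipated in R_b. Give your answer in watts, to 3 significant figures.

38.5 W

In a series string the same current flows through every resistor — find that current, then P = I²R for the one we want.
R_total = 73.8 + 820 + 1.80 = 895.6 Ω
I = V / R_total = 194 / 895.6 = 0.2166 A
P_R_b = I² × R_b = (0.2166)² × 820 = 38.48 W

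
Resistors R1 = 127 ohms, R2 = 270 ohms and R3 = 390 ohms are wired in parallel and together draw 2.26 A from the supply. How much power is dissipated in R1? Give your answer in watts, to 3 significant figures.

201 W

Only the total current is stated, so first find the parallel equivalent to get the voltage across the combination.
1/R_eq = 1/127 + 1/270 + 1/390 ⇒ R_eq = 70.71 Ω
V = I_total × R_eq = 2.260 × 70.71 = 159.8 V
P_R1 = V² / R1 = (159.8)² / 127 = 201.1 W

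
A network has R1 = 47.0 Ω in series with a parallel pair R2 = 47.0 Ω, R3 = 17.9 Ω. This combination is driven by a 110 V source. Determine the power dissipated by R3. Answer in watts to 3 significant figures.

Reduce the parallel pair to R_p first; the network is then a simple series string.
R_p = (47.0×17.9)/(47.0+17.9) = 12.96 Ω
R_total = 47.0 + 12.96 = 59.96 Ω
I = V / R_total = 110 / 59.96 = 1.834 A
Voltage across the parallel pair: V_p = I × R_p = 1.834 × 12.96 = 23.78 V
With V_p across R3, its power is V_p²/R3.
P_R3 = (23.78)² / 17.9 = 31.59 W

31.6 W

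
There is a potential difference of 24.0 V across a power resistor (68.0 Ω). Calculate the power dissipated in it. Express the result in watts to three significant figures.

8.47 W

V and R are stated; P = V²/R avoids computing the current.
P = (24.0 V)² / 68.0 Ω = 8.471 W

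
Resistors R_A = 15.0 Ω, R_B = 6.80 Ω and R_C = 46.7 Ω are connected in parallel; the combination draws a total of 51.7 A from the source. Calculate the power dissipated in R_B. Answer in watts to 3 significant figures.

7110 W

Only the total current is stated, so first find the parallel equivalent to get the voltage across the combination.
1/R_eq = 1/15.0 + 1/6.80 + 1/46.7 ⇒ R_eq = 4.253 Ω
V = I_total × R_eq = 51.70 × 4.253 = 219.9 V
P_R_B = V² / R_B = (219.9)² / 6.80 = 7109 W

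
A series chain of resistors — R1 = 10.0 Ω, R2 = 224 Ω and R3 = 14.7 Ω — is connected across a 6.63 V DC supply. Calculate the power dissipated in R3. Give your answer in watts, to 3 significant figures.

Every series element carries the same I. Get I from the total resistance, then P = I² × R3.
R_total = 10.0 + 224 + 14.7 = 248.7 Ω
I = V / R_total = 6.63 / 248.7 = 0.02666 A
P_R3 = I² × R3 = (0.02666)² × 14.7 = 0.01045 W

0.0104 W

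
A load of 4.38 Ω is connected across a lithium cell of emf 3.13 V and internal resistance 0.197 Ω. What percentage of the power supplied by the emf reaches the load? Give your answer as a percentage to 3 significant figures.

η = P_load/(P_load+P_int) = I²R/(I²R+I²r) = R/(R+r) — the I² cancels for series elements.
η = R / (R + r) = 4.38 / (4.38 + 0.197) = 0.9570

95.7 %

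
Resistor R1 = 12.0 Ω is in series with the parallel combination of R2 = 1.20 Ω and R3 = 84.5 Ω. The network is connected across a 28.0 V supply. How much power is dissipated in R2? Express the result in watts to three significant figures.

5.26 W

First combine the parallel branches into one equivalent R_p, then R1 + R_p is a series pair.
R_p = (1.20×84.5)/(1.20+84.5) = 1.183 Ω
R_total = 12.0 + 1.183 = 13.18 Ω
I = V / R_total = 28.0 / 13.18 = 2.124 A
Voltage across the parallel pair: V_p = I × R_p = 2.124 × 1.183 = 2.513 V
With V_p across R2, its power is V_p²/R2.
P_R2 = (2.513)² / 1.20 = 5.263 W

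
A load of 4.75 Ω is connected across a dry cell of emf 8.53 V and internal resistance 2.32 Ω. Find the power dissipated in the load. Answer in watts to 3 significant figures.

6.91 W

With r and R in series, I = ε/(r+R); the load dissipates I²R.
I = ε / (r + R) = 8.53 / (2.32 + 4.75) = 1.207 A
P_load = I² R = (1.207)² × 4.75 = 6.914 W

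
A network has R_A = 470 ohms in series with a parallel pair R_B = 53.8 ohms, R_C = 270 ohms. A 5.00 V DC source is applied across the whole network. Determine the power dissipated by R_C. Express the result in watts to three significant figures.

First combine the parallel branches into one equivalent R_p, then R_A + R_p is a series pair.
R_p = (53.8×270)/(53.8+270) = 44.86 Ω
R_total = 470 + 44.86 = 514.9 Ω
I = V / R_total = 5.00 / 514.9 = 0.009711 A
Voltage across the parallel pair: V_p = I × R_p = 0.009711 × 44.86 = 0.4357 V
R_C sees V_p directly, so P = V_p² / R_C.
P_R_C = (0.4357)² / 270 = 0.0007030 W

0.000703 W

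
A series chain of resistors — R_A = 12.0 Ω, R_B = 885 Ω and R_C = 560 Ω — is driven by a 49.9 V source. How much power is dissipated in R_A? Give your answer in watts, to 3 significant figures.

Every series element carries the same I. Get I from the total resistance, then P = I² × R_A.
R_total = 12.0 + 885 + 560 = 1457 Ω
I = V / R_total = 49.9 / 1457 = 0.03425 A
P_R_A = I² × R_A = (0.03425)² × 12.0 = 0.01408 W

0.0141 W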